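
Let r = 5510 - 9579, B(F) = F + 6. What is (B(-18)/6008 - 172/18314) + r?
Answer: -55964425809/13753814 ≈ -4069.0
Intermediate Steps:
B(F) = 6 + F
r = -4069
(B(-18)/6008 - 172/18314) + r = ((6 - 18)/6008 - 172/18314) - 4069 = (-12*1/6008 - 172*1/18314) - 4069 = (-3/1502 - 86/9157) - 4069 = -156643/13753814 - 4069 = -55964425809/13753814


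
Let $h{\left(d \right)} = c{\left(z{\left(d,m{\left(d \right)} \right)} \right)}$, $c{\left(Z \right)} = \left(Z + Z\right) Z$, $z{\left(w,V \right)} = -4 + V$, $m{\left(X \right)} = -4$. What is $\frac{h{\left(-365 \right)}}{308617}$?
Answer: $\frac{128}{308617} \approx 0.00041475$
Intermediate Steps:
$c{\left(Z \right)} = 2 Z^{2}$ ($c{\left(Z \right)} = 2 Z Z = 2 Z^{2}$)
$h{\left(d \right)} = 128$ ($h{\left(d \right)} = 2 \left(-4 - 4\right)^{2} = 2 \left(-8\right)^{2} = 2 \cdot 64 = 128$)
$\frac{h{\left(-365 \right)}}{308617} = \frac{128}{308617}$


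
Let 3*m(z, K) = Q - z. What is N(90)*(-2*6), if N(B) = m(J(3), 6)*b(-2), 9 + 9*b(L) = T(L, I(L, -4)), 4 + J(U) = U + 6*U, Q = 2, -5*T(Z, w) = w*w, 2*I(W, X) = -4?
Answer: -196/3 ≈ -65.333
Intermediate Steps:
I(W, X) = -2 (I(W, X) = (½)*(-4) = -2)
T(Z, w) = -w²/5 (T(Z, w) = -w*w/5 = -w²/5)
J(U) = -4 + 7*U (J(U) = -4 + (U + 6*U) = -4 + 7*U)
b(L) = -49/45 (b(L) = -1 + (-⅕*(-2)²)/9 = -1 + (-⅕*4)/9 = -1 + (⅑)*(-⅘) = -1 - 4/45 = -49/45)
m(z, K) = ⅔ - z/3 (m(z, K) = (2 - z)/3 = ⅔ - z/3)
N(B) = 49/9 (N(B) = (⅔ - (-4 + 7*3)/3)*(-49/45) = (⅔ - (-4 + 21)/3)*(-49/45) = (⅔ - ⅓*17)*(-49/45) = (⅔ - 17/3)*(-49/45) = -5*(-49/45) = 49/9)
N(90)*(-2*6) = 49*(-2*6)/9 = (49/9)*(-12) = -196/3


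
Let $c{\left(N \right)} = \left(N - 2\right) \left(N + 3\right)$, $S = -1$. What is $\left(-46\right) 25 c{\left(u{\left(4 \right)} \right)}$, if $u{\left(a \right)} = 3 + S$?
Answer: $0$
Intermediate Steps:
$u{\left(a \right)} = 2$ ($u{\left(a \right)} = 3 - 1 = 2$)
$c{\left(N \right)} = \left(-2 + N\right) \left(3 + N\right)$
$\left(-46\right) 25 c{\left(u{\left(4 \right)} \right)} = \left(-46\right) 25 \left(-6 + 2 + 2^{2}\right) = - 1150 \left(-6 + 2 + 4\right) = \left(-1150\right) 0 = 0$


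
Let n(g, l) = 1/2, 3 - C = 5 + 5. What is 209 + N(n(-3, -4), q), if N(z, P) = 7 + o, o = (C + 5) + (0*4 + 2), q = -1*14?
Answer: 216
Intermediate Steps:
q = -14
C = -7 (C = 3 - (5 + 5) = 3 - 1*10 = 3 - 10 = -7)
n(g, l) = ½
o = 0 (o = (-7 + 5) + (0*4 + 2) = -2 + (0 + 2) = -2 + 2 = 0)
N(z, P) = 7 (N(z, P) = 7 + 0 = 7)
209 + N(n(-3, -4), q) = 209 + 7 = 216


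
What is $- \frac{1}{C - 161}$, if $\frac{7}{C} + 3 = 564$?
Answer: $\frac{561}{90314} \approx 0.0062117$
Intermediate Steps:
$C = \frac{7}{561}$ ($C = \frac{7}{-3 + 564} = \frac{7}{561} \approx 0.012478$)
$- \frac{1}{C - 161} = - \frac{1}{\frac{7}{561} - 161} = - \frac{1}{- \frac{90314}{561}} = \left(-1\right) \left(- \frac{561}{90314}\right) = \frac{561}{90314}$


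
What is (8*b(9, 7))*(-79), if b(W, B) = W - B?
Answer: -1264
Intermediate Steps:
(8*b(9, 7))*(-79) = (8*(9 - 1*7))*(-79) = (8*(9 - 7))*(-79) = (8*2)*(-79) = 16*(-79) = -1264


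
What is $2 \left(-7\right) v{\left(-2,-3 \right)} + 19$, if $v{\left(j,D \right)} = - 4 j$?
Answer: $-93$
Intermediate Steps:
$2 \left(-7\right) v{\left(-2,-3 \right)} + 19 = 2 \left(-7\right) \left(\left(-4\right) \left(-2\right)\right) + 19 = \left(-14\right) 8 + 19 = -112 + 19 = -93$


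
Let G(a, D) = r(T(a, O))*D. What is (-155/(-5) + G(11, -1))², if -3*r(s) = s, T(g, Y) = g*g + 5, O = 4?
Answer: 5329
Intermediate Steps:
T(g, Y) = 5 + g² (T(g, Y) = g² + 5 = 5 + g²)
r(s) = -s/3
G(a, D) = D*(-5/3 - a²/3) (G(a, D) = (-(5 + a²)/3)*D = (-5/3 - a²/3)*D = D*(-5/3 - a²/3))
(-155/(-5) + G(11, -1))² = (-155/(-5) + (⅓)*(-1)*(-5 - 1*11²))² = (-155*(-⅕) + (⅓)*(-1)*(-5 - 1*121))² = (31 + (⅓)*(-1)*(-5 - 121))² = (31 + (⅓)*(-1)*(-126))² = (31 + 42)² = 73² = 5329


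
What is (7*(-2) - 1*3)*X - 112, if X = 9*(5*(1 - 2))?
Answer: 653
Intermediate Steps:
X = -45 (X = 9*(5*(-1)) = 9*(-5) = -45)
(7*(-2) - 1*3)*X - 112 = (7*(-2) - 1*3)*(-45) - 112 = (-14 - 3)*(-45) - 112 = -17*(-45) - 112 = 765 - 112 = 653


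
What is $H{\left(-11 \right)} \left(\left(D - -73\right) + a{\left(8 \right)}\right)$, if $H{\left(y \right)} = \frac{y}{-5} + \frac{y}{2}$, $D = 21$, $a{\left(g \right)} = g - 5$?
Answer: $- \frac{3201}{10} \approx -320.1$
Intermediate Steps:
$a{\left(g \right)} = -5 + g$
$H{\left(y \right)} = \frac{3 y}{10}$ ($H{\left(y \right)} = y \left(- \frac{1}{5}\right) + y \frac{1}{2} = - \frac{y}{5} + \frac{y}{2} = \frac{3 y}{10}$)
$H{\left(-11 \right)} \left(\left(D - -73\right) + a{\left(8 \right)}\right) = \frac{3}{10} \left(-11\right) \left(\left(21 - -73\right) + \left(-5 + 8\right)\right) = - \frac{33 \left(\left(21 + 73\right) + 3\right)}{10} = - \frac{33 \left(94 + 3\right)}{10} = \left(- \frac{33}{10}\right) 97 = - \frac{3201}{10}$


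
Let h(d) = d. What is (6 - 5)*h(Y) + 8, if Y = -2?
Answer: 6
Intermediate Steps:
(6 - 5)*h(Y) + 8 = (6 - 5)*(-2) + 8 = 1*(-2) + 8 = -2 + 8 = 6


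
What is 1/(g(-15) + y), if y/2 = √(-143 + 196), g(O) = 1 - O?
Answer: 4/11 - √53/22 ≈ 0.032722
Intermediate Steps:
y = 2*√53 (y = 2*√(-143 + 196) = 2*√53 ≈ 14.560)
1/(g(-15) + y) = 1/((1 - 1*(-15)) + 2*√53) = 1/((1 + 15) + 2*√53) = 1/(16 + 2*√53)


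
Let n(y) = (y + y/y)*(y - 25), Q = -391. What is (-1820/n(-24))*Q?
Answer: 4420/7 ≈ 631.43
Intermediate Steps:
n(y) = (1 + y)*(-25 + y) (n(y) = (y + 1)*(-25 + y) = (1 + y)*(-25 + y))
(-1820/n(-24))*Q = -1820/(-25 + (-24)² - 24*(-24))*(-391) = -1820/(-25 + 576 + 576)*(-391) = -1820/1127*(-391) = -1820*1/1127*(-391) = -260/161*(-391) = 4420/7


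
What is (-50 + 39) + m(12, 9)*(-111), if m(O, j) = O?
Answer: -1343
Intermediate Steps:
(-50 + 39) + m(12, 9)*(-111) = (-50 + 39) + 12*(-111) = -11 - 1332 = -1343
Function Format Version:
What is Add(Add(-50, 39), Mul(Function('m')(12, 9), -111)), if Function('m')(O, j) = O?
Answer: -1343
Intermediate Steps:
Add(Add(-50, 39), Mul(Function('m')(12, 9), -111)) = Add(Add(-50, 39), Mul(12, -111)) = Add(-11, -1332) = -1343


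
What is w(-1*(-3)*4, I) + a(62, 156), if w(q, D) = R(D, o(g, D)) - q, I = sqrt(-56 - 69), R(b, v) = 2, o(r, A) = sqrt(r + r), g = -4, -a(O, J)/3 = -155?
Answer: 455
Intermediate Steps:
a(O, J) = 465 (a(O, J) = -3*(-155) = 465)
o(r, A) = sqrt(2)*sqrt(r) (o(r, A) = sqrt(2*r) = sqrt(2)*sqrt(r))
I = 5*I*sqrt(5) (I = sqrt(-125) = 5*I*sqrt(5) ≈ 11.18*I)
w(q, D) = 2 - q
w(-1*(-3)*4, I) + a(62, 156) = (2 - (-1*(-3))*4) + 465 = (2 - 3*4) + 465 = (2 - 1*12) + 465 = (2 - 12) + 465 = -10 + 465 = 455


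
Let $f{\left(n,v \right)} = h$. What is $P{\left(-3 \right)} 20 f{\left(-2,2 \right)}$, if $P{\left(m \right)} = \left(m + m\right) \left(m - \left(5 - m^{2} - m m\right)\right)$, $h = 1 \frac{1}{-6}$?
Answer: $200$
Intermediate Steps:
$h = - \frac{1}{6}$ ($h = 1 \left(- \frac{1}{6}\right) = - \frac{1}{6} \approx -0.16667$)
$f{\left(n,v \right)} = - \frac{1}{6}$
$P{\left(m \right)} = 2 m \left(-5 + m + 2 m^{2}\right)$ ($P{\left(m \right)} = 2 m \left(m + \left(\left(m^{2} + m^{2}\right) - 5\right)\right) = 2 m \left(m + \left(2 m^{2} - 5\right)\right) = 2 m \left(m + \left(-5 + 2 m^{2}\right)\right) = 2 m \left(-5 + m + 2 m^{2}\right)$)
$P{\left(-3 \right)} 20 f{\left(-2,2 \right)} = 2 \left(-3\right) \left(-5 - 3 + 2 \left(-3\right)^{2}\right) 20 \left(- \frac{1}{6}\right) = 2 \left(-3\right) \left(-5 - 3 + 2 \cdot 9\right) 20 \left(- \frac{1}{6}\right) = 2 \left(-3\right) \left(-5 - 3 + 18\right) 20 \left(- \frac{1}{6}\right) = 2 \left(-3\right) 10 \cdot 20 \left(- \frac{1}{6}\right) = \left(-60\right) 20 \left(- \frac{1}{6}\right) = \left(-1200\right) \left(- \frac{1}{6}\right) = 200$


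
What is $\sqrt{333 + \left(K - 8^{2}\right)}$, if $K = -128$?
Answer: $\sqrt{141} \approx 11.874$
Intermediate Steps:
$\sqrt{333 + \left(K - 8^{2}\right)} = \sqrt{333 - 192} = \sqrt{141}$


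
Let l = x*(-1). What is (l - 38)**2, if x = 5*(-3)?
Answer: 529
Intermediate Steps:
x = -15
l = 15 (l = -15*(-1) = 15)
(l - 38)**2 = (15 - 38)**2 = (-23)**2 = 529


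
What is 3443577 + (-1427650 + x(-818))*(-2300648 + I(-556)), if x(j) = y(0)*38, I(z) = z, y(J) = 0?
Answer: 3285317334177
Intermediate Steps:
x(j) = 0 (x(j) = 0*38 = 0)
3443577 + (-1427650 + x(-818))*(-2300648 + I(-556)) = 3443577 + (-1427650 + 0)*(-2300648 - 556) = 3443577 - 1427650*(-2301204) = 3443577 + 3285313890600 = 3285317334177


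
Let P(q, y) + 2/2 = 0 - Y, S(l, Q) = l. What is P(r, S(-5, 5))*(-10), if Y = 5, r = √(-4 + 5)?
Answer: 60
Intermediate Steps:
r = 1 (r = √1 = 1)
P(q, y) = -6 (P(q, y) = -1 + (0 - 1*5) = -1 + (0 - 5) = -1 - 5 = -6)
P(r, S(-5, 5))*(-10) = -6*(-10) = 60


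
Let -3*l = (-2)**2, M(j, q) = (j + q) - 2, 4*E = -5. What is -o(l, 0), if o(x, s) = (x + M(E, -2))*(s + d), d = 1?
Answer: 79/12 ≈ 6.5833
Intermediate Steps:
E = -5/4 (E = (1/4)*(-5) = -5/4 ≈ -1.2500)
M(j, q) = -2 + j + q
l = -4/3 (l = -1/3*(-2)**2 = -1/3*4 = -4/3 ≈ -1.3333)
o(x, s) = (1 + s)*(-21/4 + x) (o(x, s) = (x + (-2 - 5/4 - 2))*(s + 1) = (x - 21/4)*(1 + s) = (-21/4 + x)*(1 + s) = (1 + s)*(-21/4 + x))
-o(l, 0) = -(-21/4 - 4/3 - 21/4*0 + 0*(-4/3)) = -(-21/4 - 4/3 + 0 + 0) = -1*(-79/12) = 79/12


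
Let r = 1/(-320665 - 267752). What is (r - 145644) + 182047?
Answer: 21420144050/588417 ≈ 36403.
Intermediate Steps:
r = -1/588417 (r = 1/(-588417) = -1/588417 ≈ -1.6995e-6)
(r - 145644) + 182047 = (-1/588417 - 145644) + 182047 = -85699405549/588417 + 182047 = 21420144050/588417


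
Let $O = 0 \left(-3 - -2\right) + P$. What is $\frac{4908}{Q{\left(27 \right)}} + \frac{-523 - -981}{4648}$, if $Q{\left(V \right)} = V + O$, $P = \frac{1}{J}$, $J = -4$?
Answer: $\frac{45649271}{248668} \approx 183.58$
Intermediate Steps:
$P = - \frac{1}{4}$ ($P = \frac{1}{-4} = - \frac{1}{4} \approx -0.25$)
$O = - \frac{1}{4}$ ($O = 0 \left(-3 - -2\right) - \frac{1}{4} = 0 \left(-3 + 2\right) - \frac{1}{4} = 0 \left(-1\right) - \frac{1}{4} = 0 - \frac{1}{4} = - \frac{1}{4} \approx -0.25$)
$Q{\left(V \right)} = - \frac{1}{4} + V$ ($Q{\left(V \right)} = V - \frac{1}{4} = - \frac{1}{4} + V$)
$\frac{4908}{Q{\left(27 \right)}} + \frac{-523 - -981}{4648} = \frac{4908}{- \frac{1}{4} + 27} + \frac{-523 - -981}{4648} = \frac{4908}{\frac{107}{4}} + \left(-523 + 981\right) \frac{1}{4648} = 4908 \cdot \frac{4}{107} + 458 \cdot \frac{1}{4648} = \frac{19632}{107} + \frac{229}{2324} = \frac{45649271}{248668}$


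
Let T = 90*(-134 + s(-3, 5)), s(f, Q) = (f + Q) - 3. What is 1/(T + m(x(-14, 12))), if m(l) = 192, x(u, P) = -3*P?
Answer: -1/11958 ≈ -8.3626e-5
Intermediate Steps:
s(f, Q) = -3 + Q + f (s(f, Q) = (Q + f) - 3 = -3 + Q + f)
T = -12150 (T = 90*(-134 + (-3 + 5 - 3)) = 90*(-134 - 1) = 90*(-135) = -12150)
1/(T + m(x(-14, 12))) = 1/(-12150 + 192) = 1/(-11958) = -1/11958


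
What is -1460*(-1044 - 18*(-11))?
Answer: 1235160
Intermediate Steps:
-1460*(-1044 - 18*(-11)) = -1460*(-1044 + 198) = -1460*(-846) = 1235160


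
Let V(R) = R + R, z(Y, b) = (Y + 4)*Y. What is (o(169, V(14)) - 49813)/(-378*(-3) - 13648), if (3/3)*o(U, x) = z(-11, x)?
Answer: 24868/6257 ≈ 3.9744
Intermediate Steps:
z(Y, b) = Y*(4 + Y) (z(Y, b) = (4 + Y)*Y = Y*(4 + Y))
V(R) = 2*R
o(U, x) = 77 (o(U, x) = -11*(4 - 11) = -11*(-7) = 77)
(o(169, V(14)) - 49813)/(-378*(-3) - 13648) = (77 - 49813)/(-378*(-3) - 13648) = -49736/(1134 - 13648) = -49736/(-12514) = -49736*(-1/12514) = 24868/6257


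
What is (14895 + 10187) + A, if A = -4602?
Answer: 20480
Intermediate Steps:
(14895 + 10187) + A = (14895 + 10187) - 4602 = 25082 - 4602 = 20480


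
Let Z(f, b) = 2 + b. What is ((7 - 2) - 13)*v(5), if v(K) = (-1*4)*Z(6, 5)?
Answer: 224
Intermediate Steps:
v(K) = -28 (v(K) = (-1*4)*(2 + 5) = -4*7 = -28)
((7 - 2) - 13)*v(5) = ((7 - 2) - 13)*(-28) = (5 - 13)*(-28) = -8*(-28) = 224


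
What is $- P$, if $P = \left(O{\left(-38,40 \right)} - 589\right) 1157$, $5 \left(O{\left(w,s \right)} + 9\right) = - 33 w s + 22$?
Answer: $- \frac{54601144}{5} \approx -1.092 \cdot 10^{7}$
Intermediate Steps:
$O{\left(w,s \right)} = - \frac{23}{5} - \frac{33 s w}{5}$ ($O{\left(w,s \right)} = -9 + \frac{- 33 w s + 22}{5} = -9 + \frac{- 33 s w + 22}{5} = -9 + \frac{22 - 33 s w}{5} = -9 - \left(- \frac{22}{5} + \frac{33 s w}{5}\right) = - \frac{23}{5} - \frac{33 s w}{5}$)
$P = \frac{54601144}{5}$ ($P = \left(\left(- \frac{23}{5} - 264 \left(-38\right)\right) - 589\right) 1157 = \left(\left(- \frac{23}{5} + 10032\right) - 589\right) 1157 = \left(\frac{50137}{5} - 589\right) 1157 = \frac{47192}{5} \cdot 1157 = \frac{54601144}{5} \approx 1.092 \cdot 10^{7}$)
$- P = \left(-1\right) \frac{54601144}{5} = - \frac{54601144}{5}$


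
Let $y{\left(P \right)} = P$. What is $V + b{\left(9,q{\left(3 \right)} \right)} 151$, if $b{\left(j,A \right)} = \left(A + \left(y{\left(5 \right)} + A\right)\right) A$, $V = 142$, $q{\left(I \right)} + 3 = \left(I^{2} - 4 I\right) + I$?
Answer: $595$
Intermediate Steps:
$q{\left(I \right)} = -3 + I^{2} - 3 I$ ($q{\left(I \right)} = -3 + \left(\left(I^{2} - 4 I\right) + I\right) = -3 + \left(I^{2} - 3 I\right) = -3 + I^{2} - 3 I$)
$b{\left(j,A \right)} = A \left(5 + 2 A\right)$ ($b{\left(j,A \right)} = \left(A + \left(5 + A\right)\right) A = \left(5 + 2 A\right) A = A \left(5 + 2 A\right)$)
$V + b{\left(9,q{\left(3 \right)} \right)} 151 = 142 + \left(-3 + 3^{2} - 9\right) \left(5 + 2 \left(-3 + 3^{2} - 9\right)\right) 151 = 142 + \left(-3 + 9 - 9\right) \left(5 + 2 \left(-3 + 9 - 9\right)\right) 151 = 142 + - 3 \left(5 + 2 \left(-3\right)\right) 151 = 142 + - 3 \left(5 - 6\right) 151 = 142 + \left(-3\right) \left(-1\right) 151 = 142 + 3 \cdot 151 = 142 + 453 = 595$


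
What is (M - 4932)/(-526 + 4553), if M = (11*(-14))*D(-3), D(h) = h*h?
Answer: -6318/4027 ≈ -1.5689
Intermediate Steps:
D(h) = h²
M = -1386 (M = (11*(-14))*(-3)² = -154*9 = -1386)
(M - 4932)/(-526 + 4553) = (-1386 - 4932)/(-526 + 4553) = -6318/4027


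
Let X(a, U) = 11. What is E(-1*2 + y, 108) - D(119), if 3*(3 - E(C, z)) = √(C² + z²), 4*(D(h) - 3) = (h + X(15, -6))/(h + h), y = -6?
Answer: -65/476 - 4*√733/3 ≈ -36.235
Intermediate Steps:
D(h) = 3 + (11 + h)/(8*h) (D(h) = 3 + ((h + 11)/(h + h))/4 = 3 + ((11 + h)/((2*h)))/4 = 3 + ((11 + h)*(1/(2*h)))/4 = 3 + ((11 + h)/(2*h))/4 = 3 + (11 + h)/(8*h))
E(C, z) = 3 - √(C² + z²)/3
E(-1*2 + y, 108) - D(119) = (3 - √((-1*2 - 6)² + 108²)/3) - (11 + 25*119)/(8*119) = (3 - √((-2 - 6)² + 11664)/3) - (11 + 2975)/(8*119) = (3 - √((-8)² + 11664)/3) - 2986/(8*119) = (3 - √(64 + 11664)/3) - 1*1493/476 = (3 - 4*√733/3) - 1493/476 = -65/476 - 4*√733/3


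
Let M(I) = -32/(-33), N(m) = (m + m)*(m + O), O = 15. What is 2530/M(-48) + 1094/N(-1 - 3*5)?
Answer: 10573/4 ≈ 2643.3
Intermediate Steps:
N(m) = 2*m*(15 + m) (N(m) = (m + m)*(m + 15) = (2*m)*(15 + m) = 2*m*(15 + m))
M(I) = 32/33 (M(I) = -32*(-1/33) = 32/33)
2530/M(-48) + 1094/N(-1 - 3*5) = 2530/(32/33) + 1094/((2*(-1 - 3*5)*(15 + (-1 - 3*5)))) = 2530*(33/32) + 1094/((2*(-1 - 15)*(15 + (-1 - 15)))) = 41745/16 + 1094/((2*(-16)*(15 - 16))) = 41745/16 + 1094/((2*(-16)*(-1))) = 41745/16 + 1094/32 = 41745/16 + 1094*(1/32) = 41745/16 + 547/16 = 10573/4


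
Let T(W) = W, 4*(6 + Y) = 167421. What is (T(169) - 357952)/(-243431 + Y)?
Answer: 1431132/806327 ≈ 1.7749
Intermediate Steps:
Y = 167397/4 (Y = -6 + (¼)*167421 = -6 + 167421/4 = 167397/4 ≈ 41849.)
(T(169) - 357952)/(-243431 + Y) = (169 - 357952)/(-243431 + 167397/4) = -357783/(-806327/4) = -357783*(-4/806327) = 1431132/806327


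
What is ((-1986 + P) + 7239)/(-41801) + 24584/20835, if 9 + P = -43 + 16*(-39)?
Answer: 932273989/870923835 ≈ 1.0704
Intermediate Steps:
P = -676 (P = -9 + (-43 + 16*(-39)) = -9 + (-43 - 624) = -9 - 667 = -676)
((-1986 + P) + 7239)/(-41801) + 24584/20835 = ((-1986 - 676) + 7239)/(-41801) + 24584/20835 = (-2662 + 7239)*(-1/41801) + 24584*(1/20835) = 4577*(-1/41801) + 24584/20835 = -4577/41801 + 24584/20835 = 932273989/870923835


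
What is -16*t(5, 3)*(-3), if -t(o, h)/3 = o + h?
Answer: -1152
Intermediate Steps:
t(o, h) = -3*h - 3*o (t(o, h) = -3*(o + h) = -3*(h + o) = -3*h - 3*o)
-16*t(5, 3)*(-3) = -16*(-3*3 - 3*5)*(-3) = -16*(-9 - 15)*(-3) = -16*(-24)*(-3) = 384*(-3) = -1152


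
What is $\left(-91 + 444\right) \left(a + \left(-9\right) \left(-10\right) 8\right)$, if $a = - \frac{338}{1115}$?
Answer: $\frac{283269086}{1115} \approx 2.5405 \cdot 10^{5}$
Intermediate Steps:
$a = - \frac{338}{1115}$ ($a = \left(-338\right) \frac{1}{1115} = - \frac{338}{1115} \approx -0.30314$)
$\left(-91 + 444\right) \left(a + \left(-9\right) \left(-10\right) 8\right) = \left(-91 + 444\right) \left(- \frac{338}{1115} + \left(-9\right) \left(-10\right) 8\right) = 353 \left(- \frac{338}{1115} + 90 \cdot 8\right) = 353 \left(- \frac{338}{1115} + 720\right) = 353 \cdot \frac{802462}{1115} = \frac{283269086}{1115}$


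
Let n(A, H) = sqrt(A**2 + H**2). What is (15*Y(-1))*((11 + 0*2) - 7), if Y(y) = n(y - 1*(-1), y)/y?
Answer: -60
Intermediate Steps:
Y(y) = sqrt(y**2 + (1 + y)**2)/y (Y(y) = sqrt((y - 1*(-1))**2 + y**2)/y = sqrt((y + 1)**2 + y**2)/y = sqrt((1 + y)**2 + y**2)/y = sqrt(y**2 + (1 + y)**2)/y)
(15*Y(-1))*((11 + 0*2) - 7) = (15*(sqrt((-1)**2 + (1 - 1)**2)/(-1)))*((11 + 0*2) - 7) = (15*(-sqrt(1 + 0**2)))*((11 + 0) - 7) = (15*(-sqrt(1 + 0)))*(11 - 7) = (15*(-sqrt(1)))*4 = (15*(-1*1))*4 = (15*(-1))*4 = -15*4 = -60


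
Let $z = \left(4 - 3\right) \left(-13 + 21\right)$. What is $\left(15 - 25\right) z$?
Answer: $-80$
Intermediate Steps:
$z = 8$ ($z = 1 \cdot 8 = 8$)
$\left(15 - 25\right) z = \left(15 - 25\right) 8 = \left(-10\right) 8 = -80$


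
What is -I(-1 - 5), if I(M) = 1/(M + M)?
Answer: 1/12 ≈ 0.083333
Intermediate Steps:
I(M) = 1/(2*M)
-I(-1 - 5) = -1/(2*(-1 - 5)) = -1/(2*(-6)) = -(-1)/(2*6) = -1*(-1/12) = 1/12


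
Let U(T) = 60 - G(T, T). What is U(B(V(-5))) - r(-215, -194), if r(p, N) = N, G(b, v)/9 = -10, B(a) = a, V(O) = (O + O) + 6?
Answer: 344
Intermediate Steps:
V(O) = 6 + 2*O (V(O) = 2*O + 6 = 6 + 2*O)
G(b, v) = -90 (G(b, v) = 9*(-10) = -90)
U(T) = 150 (U(T) = 60 - 1*(-90) = 60 + 90 = 150)
U(B(V(-5))) - r(-215, -194) = 150 - 1*(-194) = 150 + 194 = 344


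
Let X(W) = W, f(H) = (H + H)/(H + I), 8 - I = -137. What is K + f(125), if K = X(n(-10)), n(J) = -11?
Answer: -272/27 ≈ -10.074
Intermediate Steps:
I = 145 (I = 8 - 1*(-137) = 8 + 137 = 145)
f(H) = 2*H/(145 + H) (f(H) = (H + H)/(H + 145) = (2*H)/(145 + H) = 2*H/(145 + H))
K = -11
K + f(125) = -11 + 2*125/(145 + 125) = -11 + 2*125/270 = -11 + 2*125*(1/270) = -11 + 25/27 = -272/27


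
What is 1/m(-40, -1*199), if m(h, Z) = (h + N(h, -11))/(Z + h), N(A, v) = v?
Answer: 239/51 ≈ 4.6863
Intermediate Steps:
m(h, Z) = (-11 + h)/(Z + h) (m(h, Z) = (h - 11)/(Z + h) = (-11 + h)/(Z + h))
1/m(-40, -1*199) = 1/((-11 - 40)/(-1*199 - 40)) = 1/(-51/(-199 - 40)) = 1/(-51/(-239)) = 1/(-1/239*(-51)) = 1/(51/239) = 239/51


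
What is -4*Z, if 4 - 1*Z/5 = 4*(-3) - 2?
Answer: -360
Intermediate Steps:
Z = 90 (Z = 20 - 5*(4*(-3) - 2) = 20 - 5*(-12 - 2) = 20 - 5*(-14) = 20 + 70 = 90)
-4*Z = -4*90 = -360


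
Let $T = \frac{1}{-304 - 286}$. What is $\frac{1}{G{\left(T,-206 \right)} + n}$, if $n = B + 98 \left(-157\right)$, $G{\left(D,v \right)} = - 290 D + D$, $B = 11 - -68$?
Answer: $- \frac{590}{9030841} \approx -6.5332 \cdot 10^{-5}$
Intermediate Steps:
$T = - \frac{1}{590}$ ($T = \frac{1}{-590} = - \frac{1}{590} \approx -0.0016949$)
$B = 79$ ($B = 11 + 68 = 79$)
$G{\left(D,v \right)} = - 289 D$
$n = -15307$ ($n = 79 + 98 \left(-157\right) = 79 - 15386 = -15307$)
$\frac{1}{G{\left(T,-206 \right)} + n} = \frac{1}{\left(-289\right) \left(- \frac{1}{590}\right) - 15307} = \frac{1}{\frac{289}{590} - 15307} = \frac{1}{- \frac{9030841}{590}} = - \frac{590}{9030841}$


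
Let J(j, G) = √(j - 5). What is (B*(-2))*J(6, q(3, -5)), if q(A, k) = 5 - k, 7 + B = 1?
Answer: 12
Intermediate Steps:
B = -6 (B = -7 + 1 = -6)
J(j, G) = √(-5 + j)
(B*(-2))*J(6, q(3, -5)) = (-6*(-2))*√(-5 + 6) = 12*√1 = 12*1 = 12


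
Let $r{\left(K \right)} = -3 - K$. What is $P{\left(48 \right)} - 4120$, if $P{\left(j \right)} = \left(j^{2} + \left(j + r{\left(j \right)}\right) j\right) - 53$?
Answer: $-2013$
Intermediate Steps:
$P{\left(j \right)} = -53 + j^{2} - 3 j$ ($P{\left(j \right)} = \left(j^{2} + \left(j - \left(3 + j\right)\right) j\right) - 53 = \left(j^{2} - 3 j\right) - 53 = -53 + j^{2} - 3 j$)
$P{\left(48 \right)} - 4120 = \left(-53 + 48^{2} - 144\right) - 4120 = \left(-53 + 2304 - 144\right) - 4120 = 2107 - 4120 = -2013$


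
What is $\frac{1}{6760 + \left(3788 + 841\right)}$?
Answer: $\frac{1}{11389} \approx 8.7804 \cdot 10^{-5}$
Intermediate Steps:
$\frac{1}{6760 + \left(3788 + 841\right)} = \frac{1}{6760 + 4629} = \frac{1}{11389}$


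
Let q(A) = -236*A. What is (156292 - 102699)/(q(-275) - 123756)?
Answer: -53593/58856 ≈ -0.91058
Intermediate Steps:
(156292 - 102699)/(q(-275) - 123756) = (156292 - 102699)/(-236*(-275) - 123756) = 53593/(64900 - 123756) = 53593/(-58856) = 53593*(-1/58856) = -53593/58856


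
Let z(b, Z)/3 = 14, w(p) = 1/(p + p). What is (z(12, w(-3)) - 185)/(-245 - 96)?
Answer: 13/31 ≈ 0.41935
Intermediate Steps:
w(p) = 1/(2*p)
z(b, Z) = 42 (z(b, Z) = 3*14 = 42)
(z(12, w(-3)) - 185)/(-245 - 96) = (42 - 185)/(-245 - 96) = -143/(-341) = -143*(-1/341) = 13/31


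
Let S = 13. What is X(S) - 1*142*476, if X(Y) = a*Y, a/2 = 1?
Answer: -67566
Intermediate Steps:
a = 2 (a = 2*1 = 2)
X(Y) = 2*Y
X(S) - 1*142*476 = 2*13 - 1*142*476 = 26 - 142*476 = 26 - 67592 = -67566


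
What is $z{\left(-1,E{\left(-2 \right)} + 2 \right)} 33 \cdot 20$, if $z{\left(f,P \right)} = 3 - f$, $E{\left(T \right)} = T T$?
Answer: $2640$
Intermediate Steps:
$E{\left(T \right)} = T^{2}$
$z{\left(-1,E{\left(-2 \right)} + 2 \right)} 33 \cdot 20 = \left(3 - -1\right) 33 \cdot 20 = \left(3 + 1\right) 33 \cdot 20 = 4 \cdot 33 \cdot 20 = 132 \cdot 20 = 2640$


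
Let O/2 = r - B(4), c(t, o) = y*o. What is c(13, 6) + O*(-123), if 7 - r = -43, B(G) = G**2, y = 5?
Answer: -8334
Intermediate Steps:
c(t, o) = 5*o
r = 50 (r = 7 - 1*(-43) = 7 + 43 = 50)
O = 68 (O = 2*(50 - 1*4**2) = 2*(50 - 1*16) = 2*(50 - 16) = 2*34 = 68)
c(13, 6) + O*(-123) = 5*6 + 68*(-123) = 30 - 8364 = -8334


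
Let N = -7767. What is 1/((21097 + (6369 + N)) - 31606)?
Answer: -1/11907 ≈ -8.3984e-5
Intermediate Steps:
1/((21097 + (6369 + N)) - 31606) = 1/((21097 + (6369 - 7767)) - 31606) = 1/((21097 - 1398) - 31606) = 1/(19699 - 31606) = 1/(-11907) = -1/11907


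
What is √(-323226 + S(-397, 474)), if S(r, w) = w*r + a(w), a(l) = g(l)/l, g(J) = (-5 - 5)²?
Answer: I*√28725039426/237 ≈ 715.13*I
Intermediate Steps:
g(J) = 100 (g(J) = (-10)² = 100)
a(l) = 100/l
S(r, w) = 100/w + r*w (S(r, w) = w*r + 100/w = r*w + 100/w = 100/w + r*w)
√(-323226 + S(-397, 474)) = √(-323226 + (100/474 - 397*474)) = √(-323226 + (100*(1/474) - 188178)) = √(-323226 + (50/237 - 188178)) = √(-323226 - 44598136/237) = √(-121202698/237) = I*√28725039426/237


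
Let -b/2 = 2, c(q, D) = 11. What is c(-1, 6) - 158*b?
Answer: 643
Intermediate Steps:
b = -4 (b = -2*2 = -4)
c(-1, 6) - 158*b = 11 - 158*(-4) = 11 + 632 = 643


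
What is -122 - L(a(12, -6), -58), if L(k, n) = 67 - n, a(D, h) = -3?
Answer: -247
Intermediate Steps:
-122 - L(a(12, -6), -58) = -122 - (67 - 1*(-58)) = -122 - (67 + 58) = -122 - 1*125 = -122 - 125 = -247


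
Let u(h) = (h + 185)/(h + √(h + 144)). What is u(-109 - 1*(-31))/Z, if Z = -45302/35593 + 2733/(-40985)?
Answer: 2029161735055/1959840073417 + 156089364235*√66/11759040440502 ≈ 1.1432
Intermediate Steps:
u(h) = (185 + h)/(h + √(144 + h))
Z = -1953978139/1458779105 (Z = -45302*1/35593 + 2733*(-1/40985) = -45302/35593 - 2733/40985 = -1953978139/1458779105 ≈ -1.3395)
u(-109 - 1*(-31))/Z = ((185 + (-109 - 1*(-31)))/((-109 - 1*(-31)) + √(144 + (-109 - 1*(-31)))))/(-1953978139/1458779105) = ((185 + (-109 + 31))/((-109 + 31) + √(144 + (-109 + 31))))*(-1458779105/1953978139) = ((185 - 78)/(-78 + √(144 - 78)))*(-1458779105/1953978139) = (107/(-78 + √66))*(-1458779105/1953978139) = -156089364235/(1953978139*(-78 + √66))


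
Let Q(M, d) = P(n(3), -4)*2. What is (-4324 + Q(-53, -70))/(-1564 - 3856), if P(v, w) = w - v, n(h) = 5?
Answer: 2171/2710 ≈ 0.80111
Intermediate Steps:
Q(M, d) = -18 (Q(M, d) = (-4 - 1*5)*2 = (-4 - 5)*2 = -9*2 = -18)
(-4324 + Q(-53, -70))/(-1564 - 3856) = (-4324 - 18)/(-1564 - 3856) = -4342/(-5420) = -4342*(-1/5420) = 2171/2710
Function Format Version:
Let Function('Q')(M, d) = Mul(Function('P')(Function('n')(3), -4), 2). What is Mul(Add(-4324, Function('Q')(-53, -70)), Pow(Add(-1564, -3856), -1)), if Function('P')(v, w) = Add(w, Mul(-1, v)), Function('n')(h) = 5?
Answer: Rational(2171, 2710) ≈ 0.80111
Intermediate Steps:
Function('Q')(M, d) = -18 (Function('Q')(M, d) = Mul(Add(-4, Mul(-1, 5)), 2) = Mul(Add(-4, -5), 2) = Mul(-9, 2) = -18)
Mul(Add(-4324, Function('Q')(-53, -70)), Pow(Add(-1564, -3856), -1)) = Mul(Add(-4324, -18), Pow(Add(-1564, -3856), -1)) = Mul(-4342, Pow(-5420, -1)) = Mul(-4342, Rational(-1, 5420)) = Rational(2171, 2710)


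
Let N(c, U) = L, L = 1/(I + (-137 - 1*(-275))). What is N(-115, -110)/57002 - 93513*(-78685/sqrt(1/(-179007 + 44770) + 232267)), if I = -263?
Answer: -1/7125250 + 7358070405*sqrt(4185351968842886)/31178825278 ≈ 1.5268e+7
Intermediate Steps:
L = -1/125 (L = 1/(-263 + (-137 - 1*(-275))) = 1/(-263 + (-137 + 275)) = 1/(-263 + 138) = 1/(-125) = -1/125 ≈ -0.0080000)
N(c, U) = -1/125
N(-115, -110)/57002 - 93513*(-78685/sqrt(1/(-179007 + 44770) + 232267)) = -1/125/57002 - 93513*(-78685/sqrt(1/(-179007 + 44770) + 232267)) = -1/125*1/57002 - 93513*(-78685/sqrt(1/(-134237) + 232267)) = -1/7125250 - 93513*(-78685/sqrt(-1/134237 + 232267)) = -1/7125250 - 93513*(-78685*sqrt(4185351968842886)/31178825278) = -1/7125250 - (-7358070405)*sqrt(4185351968842886)/31178825278 = -1/7125250 + 7358070405*sqrt(4185351968842886)/31178825278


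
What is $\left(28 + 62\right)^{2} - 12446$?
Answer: $-4346$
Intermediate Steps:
$\left(28 + 62\right)^{2} - 12446 = 90^{2} - 12446 = 8100 - 12446 = -4346$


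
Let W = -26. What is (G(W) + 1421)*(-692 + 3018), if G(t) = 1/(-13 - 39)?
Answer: 85935233/26 ≈ 3.3052e+6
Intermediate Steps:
G(t) = -1/52 (G(t) = 1/(-52) = -1/52)
(G(W) + 1421)*(-692 + 3018) = (-1/52 + 1421)*(-692 + 3018) = (73891/52)*2326 = 85935233/26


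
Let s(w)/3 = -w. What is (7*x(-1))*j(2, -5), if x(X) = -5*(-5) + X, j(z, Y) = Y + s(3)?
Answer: -2352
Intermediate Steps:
s(w) = -3*w (s(w) = 3*(-w) = -3*w)
j(z, Y) = -9 + Y (j(z, Y) = Y - 3*3 = Y - 9 = -9 + Y)
x(X) = 25 + X
(7*x(-1))*j(2, -5) = (7*(25 - 1))*(-9 - 5) = (7*24)*(-14) = 168*(-14) = -2352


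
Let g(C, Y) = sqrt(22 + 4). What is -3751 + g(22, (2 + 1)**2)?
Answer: -3751 + sqrt(26) ≈ -3745.9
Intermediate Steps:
g(C, Y) = sqrt(26)
-3751 + g(22, (2 + 1)**2) = -3751 + sqrt(26)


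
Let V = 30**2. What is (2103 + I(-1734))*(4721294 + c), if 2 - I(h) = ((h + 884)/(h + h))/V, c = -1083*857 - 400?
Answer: 29316385381517/3672 ≈ 7.9838e+9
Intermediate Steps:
c = -928531 (c = -928131 - 400 = -928531)
V = 900
I(h) = 2 - (884 + h)/(1800*h) (I(h) = 2 - (h + 884)/(h + h)/900 = 2 - (884 + h)/((2*h))/900 = 2 - (884 + h)*(1/(2*h))/900 = 2 - (884 + h)/(2*h)/900 = 2 - (884 + h)/(1800*h))
(2103 + I(-1734))*(4721294 + c) = (2103 + (1/1800)*(-884 + 3599*(-1734))/(-1734))*(4721294 - 928531) = (2103 + (1/1800)*(-1/1734)*(-884 - 6240666))*3792763 = (2103 + (1/1800)*(-1/1734)*(-6241550))*3792763 = (2103 + 7343/3672)*3792763 = (7729559/3672)*3792763 = 29316385381517/3672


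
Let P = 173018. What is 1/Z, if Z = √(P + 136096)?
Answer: √34346/103038 ≈ 0.0017986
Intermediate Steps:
Z = 3*√34346 (Z = √(173018 + 136096) = √309114 = 3*√34346 ≈ 555.98)
1/Z = 1/(3*√34346) = √34346/103038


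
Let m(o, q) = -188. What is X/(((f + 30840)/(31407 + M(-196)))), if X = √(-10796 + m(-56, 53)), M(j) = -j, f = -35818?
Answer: -31603*I*√2746/2489 ≈ -665.36*I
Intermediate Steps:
X = 2*I*√2746 (X = √(-10796 - 188) = √(-10984) = 2*I*√2746 ≈ 104.8*I)
X/(((f + 30840)/(31407 + M(-196)))) = (2*I*√2746)/(((-35818 + 30840)/(31407 - 1*(-196)))) = (2*I*√2746)/((-4978/(31407 + 196))) = (2*I*√2746)/((-4978/31603)) = (2*I*√2746)/((-4978*1/31603)) = (2*I*√2746)/(-4978/31603) = (2*I*√2746)*(-31603/4978) = -31603*I*√2746/2489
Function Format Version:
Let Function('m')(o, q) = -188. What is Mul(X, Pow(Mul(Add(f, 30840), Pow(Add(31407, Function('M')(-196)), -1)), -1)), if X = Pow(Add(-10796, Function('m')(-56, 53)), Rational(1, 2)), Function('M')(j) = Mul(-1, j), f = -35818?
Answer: Mul(Rational(-31603, 2489), I, Pow(2746, Rational(1, 2))) ≈ Mul(-665.36, I)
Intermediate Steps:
X = Mul(2, I, Pow(2746, Rational(1, 2))) (X = Pow(Add(-10796, -188), Rational(1, 2)) = Pow(-10984, Rational(1, 2)) = Mul(2, I, Pow(2746, Rational(1, 2))) ≈ Mul(104.80, I))
Mul(X, Pow(Mul(Add(f, 30840), Pow(Add(31407, Function('M')(-196)), -1)), -1)) = Mul(Mul(2, I, Pow(2746, Rational(1, 2))), Pow(Mul(Add(-35818, 30840), Pow(Add(31407, Mul(-1, -196)), -1)), -1)) = Mul(Mul(2, I, Pow(2746, Rational(1, 2))), Pow(Mul(-4978, Pow(Add(31407, 196), -1)), -1)) = Mul(Mul(2, I, Pow(2746, Rational(1, 2))), Pow(Mul(-4978, Pow(31603, -1)), -1)) = Mul(Mul(2, I, Pow(2746, Rational(1, 2))), Pow(Mul(-4978, Rational(1, 31603)), -1)) = Mul(Mul(2, I, Pow(2746, Rational(1, 2))), Pow(Rational(-4978, 31603), -1)) = Mul(Mul(2, I, Pow(2746, Rational(1, 2))), Rational(-31603, 4978)) = Mul(Rational(-31603, 2489), I, Pow(2746, Rational(1, 2)))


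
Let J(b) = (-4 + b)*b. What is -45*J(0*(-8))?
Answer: 0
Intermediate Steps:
J(b) = b*(-4 + b)
-45*J(0*(-8)) = -45*0*(-8)*(-4 + 0*(-8)) = -0*(-4 + 0) = -0*(-4) = -45*0 = 0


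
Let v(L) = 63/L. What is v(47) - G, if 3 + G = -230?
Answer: 11014/47 ≈ 234.34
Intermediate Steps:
G = -233 (G = -3 - 230 = -233)
v(47) - G = 63/47 - 1*(-233) = 63*(1/47) + 233 = 63/47 + 233 = 11014/47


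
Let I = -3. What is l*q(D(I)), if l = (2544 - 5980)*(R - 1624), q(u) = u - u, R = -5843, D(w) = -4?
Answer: 0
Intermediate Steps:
q(u) = 0
l = 25656612 (l = (2544 - 5980)*(-5843 - 1624) = -3436*(-7467) = 25656612)
l*q(D(I)) = 25656612*0 = 0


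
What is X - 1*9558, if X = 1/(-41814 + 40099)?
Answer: -16391971/1715 ≈ -9558.0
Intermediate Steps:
X = -1/1715 (X = 1/(-1715) = -1/1715 ≈ -0.00058309)
X - 1*9558 = -1/1715 - 1*9558 = -1/1715 - 9558 = -16391971/1715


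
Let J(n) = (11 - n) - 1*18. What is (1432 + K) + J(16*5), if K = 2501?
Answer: 3846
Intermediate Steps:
J(n) = -7 - n (J(n) = (11 - n) - 18 = -7 - n)
(1432 + K) + J(16*5) = (1432 + 2501) + (-7 - 16*5) = 3933 + (-7 - 1*80) = 3933 + (-7 - 80) = 3933 - 87 = 3846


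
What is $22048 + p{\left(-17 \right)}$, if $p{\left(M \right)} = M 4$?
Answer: $21980$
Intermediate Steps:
$p{\left(M \right)} = 4 M$
$22048 + p{\left(-17 \right)} = 22048 + 4 \left(-17\right) = 22048 - 68 = 21980$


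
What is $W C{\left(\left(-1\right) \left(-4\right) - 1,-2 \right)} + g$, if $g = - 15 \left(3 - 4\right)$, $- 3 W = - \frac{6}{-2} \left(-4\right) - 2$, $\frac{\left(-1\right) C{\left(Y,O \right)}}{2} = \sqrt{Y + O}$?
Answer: $\frac{17}{3} \approx 5.6667$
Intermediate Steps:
$C{\left(Y,O \right)} = - 2 \sqrt{O + Y}$ ($C{\left(Y,O \right)} = - 2 \sqrt{Y + O} = - 2 \sqrt{O + Y}$)
$W = \frac{14}{3}$ ($W = - \frac{- \frac{6}{-2} \left(-4\right) - 2}{3} = - \frac{\left(-6\right) \left(- \frac{1}{2}\right) \left(-4\right) - 2}{3} = - \frac{3 \left(-4\right) - 2}{3} = - \frac{-12 - 2}{3} = \left(- \frac{1}{3}\right) \left(-14\right) = \frac{14}{3} \approx 4.6667$)
$g = 15$ ($g = \left(-15\right) \left(-1\right) = 15$)
$W C{\left(\left(-1\right) \left(-4\right) - 1,-2 \right)} + g = \frac{14 \left(- 2 \sqrt{-2 - -3}\right)}{3} + 15 = \frac{14 \left(- 2 \sqrt{-2 + \left(4 - 1\right)}\right)}{3} + 15 = \frac{14 \left(- 2 \sqrt{-2 + 3}\right)}{3} + 15 = \frac{14 \left(- 2 \sqrt{1}\right)}{3} + 15 = \frac{14 \left(\left(-2\right) 1\right)}{3} + 15 = \frac{14}{3} \left(-2\right) + 15 = - \frac{28}{3} + 15 = \frac{17}{3}$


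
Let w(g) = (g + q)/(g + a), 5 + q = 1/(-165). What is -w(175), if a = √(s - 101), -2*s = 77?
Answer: -1963430/2030457 + 28049*I*√62/3384095 ≈ -0.96699 + 0.065264*I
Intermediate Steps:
s = -77/2 (s = -½*77 = -77/2 ≈ -38.500)
q = -826/165 (q = -5 + 1/(-165) = -5 - 1/165 = -826/165 ≈ -5.0061)
a = 3*I*√62/2 (a = √(-77/2 - 101) = √(-279/2) = 3*I*√62/2 ≈ 11.811*I)
w(g) = (-826/165 + g)/(g + 3*I*√62/2) (w(g) = (g - 826/165)/(g + 3*I*√62/2) = (-826/165 + g)/(g + 3*I*√62/2))
-w(175) = -2*(-826 + 165*175)/(165*(2*175 + 3*I*√62)) = -2*(-826 + 28875)/(165*(350 + 3*I*√62)) = -2*28049/(165*(350 + 3*I*√62)) = -56098/(165*(350 + 3*I*√62))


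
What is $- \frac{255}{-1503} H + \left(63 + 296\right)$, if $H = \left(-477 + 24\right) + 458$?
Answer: $\frac{180284}{501} \approx 359.85$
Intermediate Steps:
$H = 5$ ($H = -453 + 458 = 5$)
$- \frac{255}{-1503} H + \left(63 + 296\right) = - \frac{255}{-1503} \cdot 5 + \left(63 + 296\right) = \left(-255\right) \left(- \frac{1}{1503}\right) 5 + 359 = \frac{85}{501} \cdot 5 + 359 = \frac{425}{501} + 359 = \frac{180284}{501}$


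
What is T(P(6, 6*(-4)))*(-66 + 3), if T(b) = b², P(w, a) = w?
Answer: -2268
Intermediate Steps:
T(P(6, 6*(-4)))*(-66 + 3) = 6²*(-66 + 3) = 36*(-63) = -2268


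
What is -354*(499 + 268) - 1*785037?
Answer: -1056555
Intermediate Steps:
-354*(499 + 268) - 1*785037 = -354*767 - 785037 = -271518 - 785037 = -1056555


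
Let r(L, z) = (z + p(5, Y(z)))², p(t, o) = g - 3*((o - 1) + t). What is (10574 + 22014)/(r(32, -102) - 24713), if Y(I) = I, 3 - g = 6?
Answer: 8147/2752 ≈ 2.9604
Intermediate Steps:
g = -3 (g = 3 - 1*6 = 3 - 6 = -3)
p(t, o) = -3*o - 3*t (p(t, o) = -3 - 3*((o - 1) + t) = -3 - 3*((-1 + o) + t) = -3 - 3*(-1 + o + t) = -3 + (3 - 3*o - 3*t) = -3*o - 3*t)
r(L, z) = (-15 - 2*z)² (r(L, z) = (z + (-3*z - 3*5))² = (z + (-3*z - 15))² = (z + (-15 - 3*z))² = (-15 - 2*z)²)
(10574 + 22014)/(r(32, -102) - 24713) = (10574 + 22014)/((15 + 2*(-102))² - 24713) = 32588/((15 - 204)² - 24713) = 32588/((-189)² - 24713) = 32588/(35721 - 24713) = 32588/11008 = 32588*(1/11008) = 8147/2752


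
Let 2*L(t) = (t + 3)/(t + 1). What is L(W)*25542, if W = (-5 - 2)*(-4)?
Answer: 395901/29 ≈ 13652.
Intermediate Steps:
W = 28 (W = -7*(-4) = 28)
L(t) = (3 + t)/(2*(1 + t)) (L(t) = ((t + 3)/(t + 1))/2 = ((3 + t)/(1 + t))/2 = (3 + t)/(2*(1 + t)))
L(W)*25542 = ((3 + 28)/(2*(1 + 28)))*25542 = ((1/2)*31/29)*25542 = ((1/2)*(1/29)*31)*25542 = (31/58)*25542 = 395901/29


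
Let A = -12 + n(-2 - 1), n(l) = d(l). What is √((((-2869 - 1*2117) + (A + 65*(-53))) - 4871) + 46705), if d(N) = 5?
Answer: 22*√69 ≈ 182.75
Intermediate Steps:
n(l) = 5
A = -7 (A = -12 + 5 = -7)
√((((-2869 - 1*2117) + (A + 65*(-53))) - 4871) + 46705) = √((((-2869 - 1*2117) + (-7 + 65*(-53))) - 4871) + 46705) = √((((-2869 - 2117) + (-7 - 3445)) - 4871) + 46705) = √(((-4986 - 3452) - 4871) + 46705) = √((-8438 - 4871) + 46705) = √(-13309 + 46705) = √33396 = 22*√69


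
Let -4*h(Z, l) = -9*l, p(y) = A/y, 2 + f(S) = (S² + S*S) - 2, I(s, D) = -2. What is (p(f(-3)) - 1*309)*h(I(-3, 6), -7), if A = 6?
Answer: 4860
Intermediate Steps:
f(S) = -4 + 2*S² (f(S) = -2 + ((S² + S*S) - 2) = -2 + ((S² + S²) - 2) = -2 + (2*S² - 2) = -2 + (-2 + 2*S²) = -4 + 2*S²)
p(y) = 6/y
h(Z, l) = 9*l/4 (h(Z, l) = -(-9)*l/4 = 9*l/4)
(p(f(-3)) - 1*309)*h(I(-3, 6), -7) = (6/(-4 + 2*(-3)²) - 1*309)*((9/4)*(-7)) = (6/(-4 + 2*9) - 309)*(-63/4) = (6/(-4 + 18) - 309)*(-63/4) = (6/14 - 309)*(-63/4) = (6*(1/14) - 309)*(-63/4) = (3/7 - 309)*(-63/4) = -2160/7*(-63/4) = 4860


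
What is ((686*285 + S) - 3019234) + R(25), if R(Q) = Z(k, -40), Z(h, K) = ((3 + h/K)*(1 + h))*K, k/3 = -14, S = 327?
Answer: -2816755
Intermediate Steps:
k = -42 (k = 3*(-14) = -42)
Z(h, K) = K*(1 + h)*(3 + h/K) (Z(h, K) = ((1 + h)*(3 + h/K))*K = K*(1 + h)*(3 + h/K))
R(Q) = 6642 (R(Q) = -42 + (-42)**2 + 3*(-40) + 3*(-40)*(-42) = -42 + 1764 - 120 + 5040 = 6642)
((686*285 + S) - 3019234) + R(25) = ((686*285 + 327) - 3019234) + 6642 = ((195510 + 327) - 3019234) + 6642 = (195837 - 3019234) + 6642 = -2823397 + 6642 = -2816755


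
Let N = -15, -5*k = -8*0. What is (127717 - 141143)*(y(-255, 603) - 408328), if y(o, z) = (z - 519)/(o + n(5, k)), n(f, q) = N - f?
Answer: 1507609352984/275 ≈ 5.4822e+9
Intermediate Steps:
k = 0 (k = -(-8)*0/5 = -⅕*0 = 0)
n(f, q) = -15 - f
y(o, z) = (-519 + z)/(-20 + o) (y(o, z) = (z - 519)/(o + (-15 - 1*5)) = (-519 + z)/(o + (-15 - 5)) = (-519 + z)/(o - 20) = (-519 + z)/(-20 + o))
(127717 - 141143)*(y(-255, 603) - 408328) = (127717 - 141143)*((-519 + 603)/(-20 - 255) - 408328) = -13426*(84/(-275) - 408328) = -13426*(-1/275*84 - 408328) = -13426*(-84/275 - 408328) = -13426*(-112290284/275) = 1507609352984/275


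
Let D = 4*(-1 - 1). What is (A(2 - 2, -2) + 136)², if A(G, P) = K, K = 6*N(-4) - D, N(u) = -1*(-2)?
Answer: 24336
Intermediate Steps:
N(u) = 2
D = -8 (D = 4*(-2) = -8)
K = 20 (K = 6*2 - 1*(-8) = 12 + 8 = 20)
A(G, P) = 20
(A(2 - 2, -2) + 136)² = (20 + 136)² = 156² = 24336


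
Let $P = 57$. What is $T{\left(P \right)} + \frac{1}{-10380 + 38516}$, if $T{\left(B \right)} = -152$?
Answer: $- \frac{4276671}{28136} \approx -152.0$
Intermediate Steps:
$T{\left(P \right)} + \frac{1}{-10380 + 38516} = -152 + \frac{1}{-10380 + 38516} = -152 + \frac{1}{28136} = - \frac{4276671}{28136}$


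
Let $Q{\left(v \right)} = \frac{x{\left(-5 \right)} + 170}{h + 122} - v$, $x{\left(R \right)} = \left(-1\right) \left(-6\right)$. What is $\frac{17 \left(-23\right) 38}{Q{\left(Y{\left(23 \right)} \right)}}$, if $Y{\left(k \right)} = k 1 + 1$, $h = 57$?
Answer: $\frac{1329791}{2060} \approx 645.53$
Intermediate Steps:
$x{\left(R \right)} = 6$
$Y{\left(k \right)} = 1 + k$ ($Y{\left(k \right)} = k + 1 = 1 + k$)
$Q{\left(v \right)} = \frac{176}{179} - v$ ($Q{\left(v \right)} = \frac{6 + 170}{57 + 122} - v = \frac{176}{179} - v$)
$\frac{17 \left(-23\right) 38}{Q{\left(Y{\left(23 \right)} \right)}} = \frac{17 \left(-23\right) 38}{\frac{176}{179} - \left(1 + 23\right)} = \frac{\left(-391\right) 38}{\frac{176}{179} - 24} = - \frac{14858}{\frac{176}{179} - 24} = - \frac{14858}{- \frac{4120}{179}} = \left(-14858\right) \left(- \frac{179}{4120}\right) = \frac{1329791}{2060}$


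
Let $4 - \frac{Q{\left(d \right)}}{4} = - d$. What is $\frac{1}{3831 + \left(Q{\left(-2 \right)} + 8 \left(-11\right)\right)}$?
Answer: $\frac{1}{3751} \approx 0.0002666$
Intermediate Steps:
$Q{\left(d \right)} = 16 + 4 d$ ($Q{\left(d \right)} = 16 - 4 \left(- d\right) = 16 + 4 d$)
$\frac{1}{3831 + \left(Q{\left(-2 \right)} + 8 \left(-11\right)\right)} = \frac{1}{3831 + \left(\left(16 + 4 \left(-2\right)\right) + 8 \left(-11\right)\right)} = \frac{1}{3831 + \left(\left(16 - 8\right) - 88\right)} = \frac{1}{3831 + \left(8 - 88\right)} = \frac{1}{3831 - 80} = \frac{1}{3751}$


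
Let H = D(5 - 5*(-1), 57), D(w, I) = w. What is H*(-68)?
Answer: -680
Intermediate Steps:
H = 10 (H = 5 - 5*(-1) = 5 + 5 = 10)
H*(-68) = 10*(-68) = -680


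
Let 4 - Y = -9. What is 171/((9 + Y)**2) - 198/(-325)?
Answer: 151407/157300 ≈ 0.96254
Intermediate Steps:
Y = 13 (Y = 4 - 1*(-9) = 4 + 9 = 13)
171/((9 + Y)**2) - 198/(-325) = 171/((9 + 13)**2) - 198/(-325) = 171/(22**2) - 198*(-1/325) = 171/484 + 198/325 = 151407/157300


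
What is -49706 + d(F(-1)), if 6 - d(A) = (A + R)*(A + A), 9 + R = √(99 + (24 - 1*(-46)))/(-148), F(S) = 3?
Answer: -3675097/74 ≈ -49664.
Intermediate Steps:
R = -1345/148 (R = -9 + √(99 + (24 - 1*(-46)))/(-148) = -9 + √(99 + (24 + 46))*(-1/148) = -9 + √(99 + 70)*(-1/148) = -9 + √169*(-1/148) = -9 + 13*(-1/148) = -9 - 13/148 = -1345/148 ≈ -9.0878)
d(A) = 6 - 2*A*(-1345/148 + A) (d(A) = 6 - (A - 1345/148)*(A + A) = 6 - (-1345/148 + A)*2*A = 6 - 2*A*(-1345/148 + A))
-49706 + d(F(-1)) = -49706 + (6 - 2*3² + (1345/74)*3) = -49706 + (6 - 2*9 + 4035/74) = -49706 + (6 - 18 + 4035/74) = -49706 + 3147/74 = -3675097/74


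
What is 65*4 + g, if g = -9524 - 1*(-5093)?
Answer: -4171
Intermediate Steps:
g = -4431 (g = -9524 + 5093 = -4431)
65*4 + g = 65*4 - 4431 = 260 - 4431 = -4171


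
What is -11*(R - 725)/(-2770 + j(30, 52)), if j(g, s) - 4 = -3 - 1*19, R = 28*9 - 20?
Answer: -319/164 ≈ -1.9451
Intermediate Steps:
R = 232 (R = 252 - 20 = 232)
j(g, s) = -18 (j(g, s) = 4 + (-3 - 1*19) = 4 + (-3 - 19) = 4 - 22 = -18)
-11*(R - 725)/(-2770 + j(30, 52)) = -11*(232 - 725)/(-2770 - 18) = -(-5423)/(-2788) = -(-5423)*(-1)/2788 = -11*29/164 = -319/164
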